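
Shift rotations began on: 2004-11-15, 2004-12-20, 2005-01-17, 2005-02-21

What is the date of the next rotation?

2005-03-21

These are Mondays at 28- or 35-day spacing (35, 28, 35).
The pattern: 3rd Monday of the month.
3rd Monday of March 2005: 2005-03-21.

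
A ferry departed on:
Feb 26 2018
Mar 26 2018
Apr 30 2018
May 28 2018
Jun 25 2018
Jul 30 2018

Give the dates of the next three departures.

All Mondays; the gaps (28, 35, 28, 28, 35) vary with month length.
This is the last Monday of each month.
August 2018 ends with Monday Aug 27 2018.
Last Monday of September 2018: Sep 24 2018.
October 2018 ends with Monday Oct 29 2018.

Aug 27 2018, Sep 24 2018, Oct 29 2018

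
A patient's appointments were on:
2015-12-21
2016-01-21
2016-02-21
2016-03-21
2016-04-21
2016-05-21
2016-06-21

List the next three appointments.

Each date is the 21st; the gaps (31, 31, 29, 31, 30, 31) track the month lengths.
The rule is the 21st of each month.
Next: July 2016 → 2016-07-21.
Next: August 2016 → 2016-08-21.
September 2016: 2016-09-21.

2016-07-21, 2016-08-21, 2016-09-21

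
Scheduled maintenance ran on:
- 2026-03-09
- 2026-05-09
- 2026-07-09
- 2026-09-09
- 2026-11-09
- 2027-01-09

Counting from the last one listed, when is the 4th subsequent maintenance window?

2027-09-09

Gaps: 61, 61, 62, 61, 61 days — not constant. Every event is on the 9th of the month.
Pattern: the 9th of every 2 months.
March 2027: 2027-03-09.
Next: May 2027 → 2027-05-09.
Next: July 2027 → 2027-07-09.
Next: September 2027 → 2027-09-09.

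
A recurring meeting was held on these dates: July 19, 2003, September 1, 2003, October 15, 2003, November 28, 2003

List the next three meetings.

Gaps between consecutive events: 44, 44, 44 days — a constant 44-day interval.
November 28, 2003 + 44 days = January 11, 2004.
January 11, 2004 + 44 days = February 24, 2004.
February 24, 2004 + 44 days = April 8, 2004.

January 11, 2004; February 24, 2004; April 8, 2004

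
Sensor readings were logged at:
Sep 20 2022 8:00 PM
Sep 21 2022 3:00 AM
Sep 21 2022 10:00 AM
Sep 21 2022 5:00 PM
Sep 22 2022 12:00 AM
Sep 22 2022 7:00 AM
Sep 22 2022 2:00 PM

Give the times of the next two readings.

The interval is a steady 7 hours (7, 7, 7, 7, 7, 7).
Sep 22 2022 2:00 PM + 7 h = Sep 22 2022 9:00 PM.
Sep 22 2022 9:00 PM + 7 h = Sep 23 2022 4:00 AM.

Sep 22 2022 9:00 PM, Sep 23 2022 4:00 AM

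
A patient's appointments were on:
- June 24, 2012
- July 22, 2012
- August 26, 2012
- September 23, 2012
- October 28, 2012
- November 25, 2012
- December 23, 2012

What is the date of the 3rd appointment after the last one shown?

March 24, 2013

These are Sundays at 28- or 35-day spacing (28, 35, 28, 35, 28, 28).
The pattern: 4th Sunday of the month.
January 2013 — 4th Sunday is January 27, 2013.
February 2013 — 4th Sunday is February 24, 2013.
4th Sunday of March 2013: March 24, 2013.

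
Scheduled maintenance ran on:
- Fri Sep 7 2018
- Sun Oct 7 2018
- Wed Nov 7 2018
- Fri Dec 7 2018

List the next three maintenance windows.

The day-of-month is always 7 (30, 31, 30 days between events).
So this recurs on the 7th of each month.
Next: January 2019 → Mon Jan 7 2019.
February 2019: Thu Feb 7 2019.
March 2019: Thu Mar 7 2019.

Mon Jan 7 2019, Thu Feb 7 2019, Thu Mar 7 2019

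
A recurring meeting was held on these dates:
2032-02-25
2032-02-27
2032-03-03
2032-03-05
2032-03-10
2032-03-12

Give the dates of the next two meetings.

The gap pattern 2, 5, 2, 5, 2 repeats every 2 events.
These are the Wednesdays and Fridays of each week.
The following Wednesday is 2032-03-17.
The following Friday is 2032-03-19.

2032-03-17, 2032-03-19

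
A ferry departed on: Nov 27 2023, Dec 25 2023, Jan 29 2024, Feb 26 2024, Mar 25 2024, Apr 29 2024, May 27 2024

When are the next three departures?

Every date is a Monday; gaps 28, 35, 28, 28, 35, 28 days.
Each is the last Monday of its month (at least one falls on the 29th or later, ruling out '4th Monday').
June 2024 ends with Monday Jun 24 2024.
July 2024 ends with Monday Jul 29 2024.
Last Monday of August 2024: Aug 26 2024.

Jun 24 2024, Jul 29 2024, Aug 26 2024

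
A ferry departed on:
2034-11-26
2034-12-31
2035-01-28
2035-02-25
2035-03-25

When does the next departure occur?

2035-04-29

These are Sundays with 35, 28, 28, 28-day gaps.
Each is the final Sunday of its month — 2034-12-31 is past the 28th, so '4th Sunday' doesn't fit.
Last Sunday of April 2035: 2035-04-29.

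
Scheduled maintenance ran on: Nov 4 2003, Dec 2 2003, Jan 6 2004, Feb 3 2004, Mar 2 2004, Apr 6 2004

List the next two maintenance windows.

These are Tuesdays at 28- or 35-day spacing (28, 35, 28, 28, 35).
The pattern: 1st Tuesday of the month.
May 2004 — 1st Tuesday is May 4 2004.
1st Tuesday of June 2004: Jun 1 2004.

May 4 2004, Jun 1 2004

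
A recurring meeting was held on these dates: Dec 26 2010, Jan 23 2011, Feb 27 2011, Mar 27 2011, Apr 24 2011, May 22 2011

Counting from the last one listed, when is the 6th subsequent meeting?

These are Sundays at 28- or 35-day spacing (28, 35, 28, 28, 28).
The pattern: 4th Sunday of the month.
June 2011 — 4th Sunday is Jun 26 2011.
4th Sunday of July 2011: Jul 24 2011.
4th Sunday of August 2011: Aug 28 2011.
September 2011 — 4th Sunday is Sep 25 2011.
4th Sunday of October 2011: Oct 23 2011.
4th Sunday of November 2011: Nov 27 2011.

Nov 27 2011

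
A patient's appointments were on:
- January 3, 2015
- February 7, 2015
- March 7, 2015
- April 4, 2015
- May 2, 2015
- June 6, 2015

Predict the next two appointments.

July 4, 2015; August 1, 2015

All dates are Saturdays, 35, 28, 28, 28, 35 days apart.
Specifically, the 1st Saturday of each month.
July 2015 — 1st Saturday is July 4, 2015.
1st Saturday of August 2015: August 1, 2015.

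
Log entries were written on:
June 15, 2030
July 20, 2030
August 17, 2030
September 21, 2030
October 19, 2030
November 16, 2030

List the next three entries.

These are Saturdays at 28- or 35-day spacing (35, 28, 35, 28, 28).
The pattern: 3rd Saturday of the month.
3rd Saturday of December 2030: December 21, 2030.
January 2031 — 3rd Saturday is January 18, 2031.
February 2031 — 3rd Saturday is February 15, 2031.

December 21, 2030; January 18, 2031; February 15, 2031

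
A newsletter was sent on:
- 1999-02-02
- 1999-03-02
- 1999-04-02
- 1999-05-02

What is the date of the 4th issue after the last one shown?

1999-09-02

Each date is the 2nd; the gaps (28, 31, 30) track the month lengths.
The rule is the 2nd of each month.
Next: June 1999 → 1999-06-02.
Next: July 1999 → 1999-07-02.
August 1999: 1999-08-02.
Next: September 1999 → 1999-09-02.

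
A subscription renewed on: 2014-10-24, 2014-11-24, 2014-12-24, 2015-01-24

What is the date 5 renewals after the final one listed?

Gaps: 31, 30, 31 days — not constant. Every event is on the 24th of the month.
Pattern: the 24th of each month.
February 2015: 2015-02-24.
March 2015: 2015-03-24.
Next: April 2015 → 2015-04-24.
May 2015: 2015-05-24.
Next: June 2015 → 2015-06-24.

2015-06-24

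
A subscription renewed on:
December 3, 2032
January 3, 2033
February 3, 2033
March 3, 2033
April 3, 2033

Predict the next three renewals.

Each date is the 3rd; the gaps (31, 31, 28, 31) track the month lengths.
The rule is the 3rd of each month.
May 2033: May 3, 2033.
Next: June 2033 → June 3, 2033.
Next: July 2033 → July 3, 2033.

May 3, 2033; June 3, 2033; July 3, 2033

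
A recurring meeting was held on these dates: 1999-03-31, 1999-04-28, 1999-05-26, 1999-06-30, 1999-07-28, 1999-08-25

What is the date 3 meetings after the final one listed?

Every date is a Wednesday; gaps 28, 28, 35, 28, 28 days.
Each is the last Wednesday of its month (at least one falls on the 29th or later, ruling out '4th Wednesday').
Last Wednesday of September 1999: 1999-09-29.
October 1999 ends with Wednesday 1999-10-27.
Last Wednesday of November 1999: 1999-11-24.

1999-11-24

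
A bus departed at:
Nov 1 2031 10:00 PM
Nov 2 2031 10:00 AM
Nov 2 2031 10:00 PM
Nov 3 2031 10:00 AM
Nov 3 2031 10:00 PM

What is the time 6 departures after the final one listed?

Spacing: 12, 12, 12, 12 h — constant 12 h.
Nov 3 2031 10:00 PM + 12 h = Nov 4 2031 10:00 AM.
Nov 4 2031 10:00 AM + 12 h = Nov 4 2031 10:00 PM.
Nov 4 2031 10:00 PM + 12 h = Nov 5 2031 10:00 AM.
Nov 5 2031 10:00 AM + 12 h = Nov 5 2031 10:00 PM.
Nov 5 2031 10:00 PM + 12 h = Nov 6 2031 10:00 AM.
Nov 6 2031 10:00 AM + 12 h = Nov 6 2031 10:00 PM.

Nov 6 2031 10:00 PM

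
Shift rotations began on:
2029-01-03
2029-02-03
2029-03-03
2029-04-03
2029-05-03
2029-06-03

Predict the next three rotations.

2029-07-03, 2029-08-03, 2029-09-03

The day-of-month is always 3 (31, 28, 31, 30, 31 days between events).
So this recurs on the 3rd of each month.
Next: July 2029 → 2029-07-03.
August 2029: 2029-08-03.
Next: September 2029 → 2029-09-03.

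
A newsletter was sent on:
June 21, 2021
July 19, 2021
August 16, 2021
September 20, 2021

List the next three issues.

Gaps: 28, 28, 35 days — a mix of 28 and 35. Every date is a Monday.
Each is the 3rd Monday of its month.
October 2021 — 3rd Monday is October 18, 2021.
3rd Monday of November 2021: November 15, 2021.
3rd Monday of December 2021: December 20, 2021.

October 18, 2021; November 15, 2021; December 20, 2021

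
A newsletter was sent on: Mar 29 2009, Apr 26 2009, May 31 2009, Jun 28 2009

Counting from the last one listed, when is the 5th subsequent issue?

Nov 29 2009

Every date is a Sunday; gaps 28, 35, 28 days.
Each is the last Sunday of its month (at least one falls on the 29th or later, ruling out '4th Sunday').
July 2009 ends with Sunday Jul 26 2009.
August 2009 ends with Sunday Aug 30 2009.
September 2009 ends with Sunday Sep 27 2009.
October 2009 ends with Sunday Oct 25 2009.
Last Sunday of November 2009: Nov 29 2009.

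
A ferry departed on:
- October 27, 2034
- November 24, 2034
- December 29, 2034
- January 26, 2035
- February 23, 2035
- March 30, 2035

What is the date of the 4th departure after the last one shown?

July 27, 2035

These are Fridays with 28, 35, 28, 28, 35-day gaps.
Each is the final Friday of its month — December 29, 2034 is past the 28th, so '4th Friday' doesn't fit.
Last Friday of April 2035: April 27, 2035.
Last Friday of May 2035: May 25, 2035.
June 2035 ends with Friday June 29, 2035.
July 2035 ends with Friday July 27, 2035.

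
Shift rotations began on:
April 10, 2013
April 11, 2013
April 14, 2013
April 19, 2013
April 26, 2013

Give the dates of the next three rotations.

Intervals are 1, 3, 5, 7 days — an arithmetic progression with common difference 2.
Next gap: 9 days. April 26, 2013 + 9 days = May 5, 2013.
Next gap: 11 days. May 5, 2013 + 11 days = May 16, 2013.
Next gap: 13 days. May 16, 2013 + 13 days = May 29, 2013.

May 5, 2013; May 16, 2013; May 29, 2013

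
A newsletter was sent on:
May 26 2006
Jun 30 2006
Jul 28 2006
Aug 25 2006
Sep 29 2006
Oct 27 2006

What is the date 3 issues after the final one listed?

These are Fridays with 35, 28, 28, 35, 28-day gaps.
Each is the final Friday of its month — Jun 30 2006 is past the 28th, so '4th Friday' doesn't fit.
Last Friday of November 2006: Nov 24 2006.
Last Friday of December 2006: Dec 29 2006.
January 2007 ends with Friday Jan 26 2007.

Jan 26 2007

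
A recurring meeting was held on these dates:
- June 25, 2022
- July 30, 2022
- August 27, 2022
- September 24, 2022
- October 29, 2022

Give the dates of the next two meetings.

All Saturdays; the gaps (35, 28, 28, 35) vary with month length.
This is the last Saturday of each month.
Last Saturday of November 2022: November 26, 2022.
December 2022 ends with Saturday December 31, 2022.

November 26, 2022; December 31, 2022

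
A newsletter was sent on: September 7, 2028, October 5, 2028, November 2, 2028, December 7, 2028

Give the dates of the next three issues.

January 4, 2029; February 1, 2029; March 1, 2029

All dates are Thursdays, 28, 28, 35 days apart.
Specifically, the 1st Thursday of each month.
January 2029 — 1st Thursday is January 4, 2029.
1st Thursday of February 2029: February 1, 2029.
March 2029 — 1st Thursday is March 1, 2029.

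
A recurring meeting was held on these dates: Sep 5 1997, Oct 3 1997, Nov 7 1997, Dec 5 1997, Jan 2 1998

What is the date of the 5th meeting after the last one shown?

Gaps: 28, 35, 28, 28 days — a mix of 28 and 35. Every date is a Friday.
Each is the 1st Friday of its month.
1st Friday of February 1998: Feb 6 1998.
March 1998 — 1st Friday is Mar 6 1998.
April 1998 — 1st Friday is Apr 3 1998.
1st Friday of May 1998: May 1 1998.
June 1998 — 1st Friday is Jun 5 1998.

Jun 5 1998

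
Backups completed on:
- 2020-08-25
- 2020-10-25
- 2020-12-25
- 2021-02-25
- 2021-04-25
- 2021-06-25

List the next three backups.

2021-08-25, 2021-10-25, 2021-12-25

The day-of-month is always 25 (61, 61, 62, 59, 61 days between events).
So this recurs on the 25th of every 2 months.
Next: August 2021 → 2021-08-25.
Next: October 2021 → 2021-10-25.
Next: December 2021 → 2021-12-25.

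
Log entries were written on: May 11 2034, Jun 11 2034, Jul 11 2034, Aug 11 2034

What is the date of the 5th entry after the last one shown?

The day-of-month is always 11 (31, 30, 31 days between events).
So this recurs on the 11th of each month.
September 2034: Sep 11 2034.
October 2034: Oct 11 2034.
Next: November 2034 → Nov 11 2034.
December 2034: Dec 11 2034.
January 2035: Jan 11 2035.

Jan 11 2035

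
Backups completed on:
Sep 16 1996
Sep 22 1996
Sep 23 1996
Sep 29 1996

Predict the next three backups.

Every event lands on a Monday or Sunday (gaps cycle 6, 1, 6).
So the schedule is: every Monday and Sunday.
The following Monday is Sep 30 1996.
Next Sunday: Oct 6 1996.
The following Monday is Oct 7 1996.

Sep 30 1996, Oct 6 1996, Oct 7 1996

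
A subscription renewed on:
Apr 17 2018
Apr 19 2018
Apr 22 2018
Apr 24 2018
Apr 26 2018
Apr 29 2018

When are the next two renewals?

The gap pattern 2, 3, 2, 2, 3 repeats every 3 events.
These are the Tuesdays, Thursdays and Sundays of each week.
Next Tuesday: May 1 2018.
The following Thursday is May 3 2018.

May 1 2018, May 3 2018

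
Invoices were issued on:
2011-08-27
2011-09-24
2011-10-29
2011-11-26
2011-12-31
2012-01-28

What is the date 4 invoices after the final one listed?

Every date is a Saturday; gaps 28, 35, 28, 35, 28 days.
Each is the last Saturday of its month (at least one falls on the 29th or later, ruling out '4th Saturday').
February 2012 ends with Saturday 2012-02-25.
Last Saturday of March 2012: 2012-03-31.
Last Saturday of April 2012: 2012-04-28.
Last Saturday of May 2012: 2012-05-26.

2012-05-26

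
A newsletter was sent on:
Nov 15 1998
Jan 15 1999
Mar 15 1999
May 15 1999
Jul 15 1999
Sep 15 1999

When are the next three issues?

Nov 15 1999, Jan 15 2000, Mar 15 2000

Gaps: 61, 59, 61, 61, 62 days — not constant. Every event is on the 15th of the month.
Pattern: the 15th of every 2 months.
November 1999: Nov 15 1999.
Next: January 2000 → Jan 15 2000.
Next: March 2000 → Mar 15 2000.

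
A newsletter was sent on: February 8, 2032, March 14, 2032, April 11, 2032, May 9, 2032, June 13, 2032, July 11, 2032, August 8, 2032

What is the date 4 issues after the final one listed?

December 12, 2032

All dates are Sundays, 35, 28, 28, 35, 28, 28 days apart.
Specifically, the 2nd Sunday of each month.
2nd Sunday of September 2032: September 12, 2032.
October 2032 — 2nd Sunday is October 10, 2032.
2nd Sunday of November 2032: November 14, 2032.
2nd Sunday of December 2032: December 12, 2032.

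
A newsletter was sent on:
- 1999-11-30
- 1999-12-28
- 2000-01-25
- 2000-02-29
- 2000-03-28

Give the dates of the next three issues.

2000-04-25, 2000-05-30, 2000-06-27

These are Tuesdays with 28, 28, 35, 28-day gaps.
Each is the final Tuesday of its month — 1999-11-30 is past the 28th, so '4th Tuesday' doesn't fit.
April 2000 ends with Tuesday 2000-04-25.
May 2000 ends with Tuesday 2000-05-30.
June 2000 ends with Tuesday 2000-06-27.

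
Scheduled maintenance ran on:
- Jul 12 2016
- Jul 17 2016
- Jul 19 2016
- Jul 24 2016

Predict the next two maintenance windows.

Jul 26 2016, Jul 31 2016

Every event lands on a Tuesday or Sunday (gaps cycle 5, 2, 5).
So the schedule is: every Tuesday and Sunday.
The following Tuesday is Jul 26 2016.
Next Sunday: Jul 31 2016.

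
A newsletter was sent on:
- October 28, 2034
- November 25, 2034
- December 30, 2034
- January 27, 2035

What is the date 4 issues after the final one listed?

Every date is a Saturday; gaps 28, 35, 28 days.
Each is the last Saturday of its month (at least one falls on the 29th or later, ruling out '4th Saturday').
Last Saturday of February 2035: February 24, 2035.
March 2035 ends with Saturday March 31, 2035.
April 2035 ends with Saturday April 28, 2035.
May 2035 ends with Saturday May 26, 2035.

May 26, 2035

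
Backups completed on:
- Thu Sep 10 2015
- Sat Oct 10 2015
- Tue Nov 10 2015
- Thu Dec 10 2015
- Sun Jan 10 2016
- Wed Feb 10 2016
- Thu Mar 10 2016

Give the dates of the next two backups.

Sun Apr 10 2016, Tue May 10 2016

Gaps: 30, 31, 30, 31, 31, 29 days — not constant. Every event is on the 10th of the month.
Pattern: the 10th of each month.
April 2016: Sun Apr 10 2016.
May 2016: Tue May 10 2016.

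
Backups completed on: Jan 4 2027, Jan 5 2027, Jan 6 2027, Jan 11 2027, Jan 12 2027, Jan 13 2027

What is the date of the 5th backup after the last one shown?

Every event lands on a Monday or Tuesday or Wednesday (gaps cycle 1, 1, 5, 1, 1).
So the schedule is: every Monday, Tuesday and Wednesday.
Next Monday: Jan 18 2027.
The following Tuesday is Jan 19 2027.
The following Wednesday is Jan 20 2027.
Next Monday: Jan 25 2027.
Next Tuesday: Jan 26 2027.

Jan 26 2027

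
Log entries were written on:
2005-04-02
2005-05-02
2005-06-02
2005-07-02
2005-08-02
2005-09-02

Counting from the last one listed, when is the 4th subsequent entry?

2006-01-02

The day-of-month is always 2 (30, 31, 30, 31, 31 days between events).
So this recurs on the 2nd of each month.
October 2005: 2005-10-02.
November 2005: 2005-11-02.
Next: December 2005 → 2005-12-02.
January 2006: 2006-01-02.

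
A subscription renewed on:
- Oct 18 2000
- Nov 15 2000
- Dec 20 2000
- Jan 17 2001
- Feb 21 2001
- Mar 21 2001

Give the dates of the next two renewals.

All dates are Wednesdays, 28, 35, 28, 35, 28 days apart.
Specifically, the 3rd Wednesday of each month.
April 2001 — 3rd Wednesday is Apr 18 2001.
May 2001 — 3rd Wednesday is May 16 2001.

Apr 18 2001, May 16 2001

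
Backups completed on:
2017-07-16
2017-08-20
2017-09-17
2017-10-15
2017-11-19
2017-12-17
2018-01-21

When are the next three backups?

Gaps: 35, 28, 28, 35, 28, 35 days — a mix of 28 and 35. Every date is a Sunday.
Each is the 3rd Sunday of its month.
3rd Sunday of February 2018: 2018-02-18.
March 2018 — 3rd Sunday is 2018-03-18.
3rd Sunday of April 2018: 2018-04-15.

2018-02-18, 2018-03-18, 2018-04-15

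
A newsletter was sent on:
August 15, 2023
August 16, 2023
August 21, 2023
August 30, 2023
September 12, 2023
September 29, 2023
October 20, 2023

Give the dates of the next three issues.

November 14, 2023; December 13, 2023; January 15, 2024

The spacing grows by 4 each time: 1, 5, 9, 13, 17, 21 days.
Next gap: 25 days. October 20, 2023 + 25 days = November 14, 2023.
Next gap: 29 days. November 14, 2023 + 29 days = December 13, 2023.
Next gap: 33 days. December 13, 2023 + 33 days = January 15, 2024.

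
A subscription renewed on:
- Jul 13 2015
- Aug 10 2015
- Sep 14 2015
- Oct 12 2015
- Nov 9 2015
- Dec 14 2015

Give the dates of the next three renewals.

Jan 11 2016, Feb 8 2016, Mar 14 2016

These are Mondays at 28- or 35-day spacing (28, 35, 28, 28, 35).
The pattern: 2nd Monday of the month.
January 2016 — 2nd Monday is Jan 11 2016.
February 2016 — 2nd Monday is Feb 8 2016.
2nd Monday of March 2016: Mar 14 2016.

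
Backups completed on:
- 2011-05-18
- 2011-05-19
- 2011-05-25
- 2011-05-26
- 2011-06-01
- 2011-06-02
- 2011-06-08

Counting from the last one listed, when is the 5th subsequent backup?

Every event lands on a Wednesday or Thursday (gaps cycle 1, 6, 1, 6, 1, 6).
So the schedule is: every Wednesday and Thursday.
The following Thursday is 2011-06-09.
The following Wednesday is 2011-06-15.
Next Thursday: 2011-06-16.
Next Wednesday: 2011-06-22.
The following Thursday is 2011-06-23.

2011-06-23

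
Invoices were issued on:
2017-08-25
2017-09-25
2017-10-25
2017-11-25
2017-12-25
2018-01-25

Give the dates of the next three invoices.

The day-of-month is always 25 (31, 30, 31, 30, 31 days between events).
So this recurs on the 25th of each month.
Next: February 2018 → 2018-02-25.
March 2018: 2018-03-25.
April 2018: 2018-04-25.

2018-02-25, 2018-03-25, 2018-04-25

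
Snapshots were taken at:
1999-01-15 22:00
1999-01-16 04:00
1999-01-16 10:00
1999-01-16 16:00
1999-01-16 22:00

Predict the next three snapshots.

1999-01-17 04:00, 1999-01-17 10:00, 1999-01-17 16:00

Spacing: 6, 6, 6, 6 h — constant 6 h.
1999-01-16 22:00 + 6 h = 1999-01-17 04:00.
1999-01-17 04:00 + 6 h = 1999-01-17 10:00.
1999-01-17 10:00 + 6 h = 1999-01-17 16:00.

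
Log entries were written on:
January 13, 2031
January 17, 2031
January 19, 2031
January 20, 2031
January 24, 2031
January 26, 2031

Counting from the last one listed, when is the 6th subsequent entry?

Gaps: 4, 2, 1, 4, 2 days — not constant, but cyclic with period 3.
The events fall on every Monday, Friday and Sunday.
Next Monday: January 27, 2031.
The following Friday is January 31, 2031.
The following Sunday is February 2, 2031.
The following Monday is February 3, 2031.
Next Friday: February 7, 2031.
The following Sunday is February 9, 2031.

February 9, 2031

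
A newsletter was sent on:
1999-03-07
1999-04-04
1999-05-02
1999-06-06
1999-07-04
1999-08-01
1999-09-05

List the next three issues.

These are Sundays at 28- or 35-day spacing (28, 28, 35, 28, 28, 35).
The pattern: 1st Sunday of the month.
October 1999 — 1st Sunday is 1999-10-03.
November 1999 — 1st Sunday is 1999-11-07.
December 1999 — 1st Sunday is 1999-12-05.

1999-10-03, 1999-11-07, 1999-12-05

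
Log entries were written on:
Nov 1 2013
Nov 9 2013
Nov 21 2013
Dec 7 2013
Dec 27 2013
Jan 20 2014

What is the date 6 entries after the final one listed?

Intervals are 8, 12, 16, 20, 24 days — an arithmetic progression with common difference 4.
Next gap: 28 days. Jan 20 2014 + 28 days = Feb 17 2014.
Next gap: 32 days. Feb 17 2014 + 32 days = Mar 21 2014.
Next gap: 36 days. Mar 21 2014 + 36 days = Apr 26 2014.
Next gap: 40 days. Apr 26 2014 + 40 days = Jun 5 2014.
Next gap: 44 days. Jun 5 2014 + 44 days = Jul 19 2014.
Next gap: 48 days. Jul 19 2014 + 48 days = Sep 5 2014.

Sep 5 2014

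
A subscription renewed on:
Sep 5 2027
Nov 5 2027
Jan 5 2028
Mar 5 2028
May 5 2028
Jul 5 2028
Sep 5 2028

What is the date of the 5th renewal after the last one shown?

Jul 5 2029

Gaps: 61, 61, 60, 61, 61, 62 days — not constant. Every event is on the 5th of the month.
Pattern: the 5th of every 2 months.
Next: November 2028 → Nov 5 2028.
Next: January 2029 → Jan 5 2029.
March 2029: Mar 5 2029.
May 2029: May 5 2029.
Next: July 2029 → Jul 5 2029.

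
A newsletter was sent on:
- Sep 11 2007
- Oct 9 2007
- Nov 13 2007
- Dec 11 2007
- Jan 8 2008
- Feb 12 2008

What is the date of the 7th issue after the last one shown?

These are Tuesdays at 28- or 35-day spacing (28, 35, 28, 28, 35).
The pattern: 2nd Tuesday of the month.
March 2008 — 2nd Tuesday is Mar 11 2008.
April 2008 — 2nd Tuesday is Apr 8 2008.
May 2008 — 2nd Tuesday is May 13 2008.
2nd Tuesday of June 2008: Jun 10 2008.
2nd Tuesday of July 2008: Jul 8 2008.
2nd Tuesday of August 2008: Aug 12 2008.
2nd Tuesday of September 2008: Sep 9 2008.

Sep 9 2008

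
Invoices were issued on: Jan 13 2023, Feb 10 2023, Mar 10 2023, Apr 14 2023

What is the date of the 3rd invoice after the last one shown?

Jul 14 2023

Gaps: 28, 28, 35 days — a mix of 28 and 35. Every date is a Friday.
Each is the 2nd Friday of its month.
May 2023 — 2nd Friday is May 12 2023.
June 2023 — 2nd Friday is Jun 9 2023.
2nd Friday of July 2023: Jul 14 2023.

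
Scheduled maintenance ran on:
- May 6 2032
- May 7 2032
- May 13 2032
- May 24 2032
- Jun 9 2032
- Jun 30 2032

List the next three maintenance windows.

Jul 26 2032, Aug 26 2032, Oct 1 2032

The spacing grows by 5 each time: 1, 6, 11, 16, 21 days.
Next gap: 26 days. Jun 30 2032 + 26 days = Jul 26 2032.
Next gap: 31 days. Jul 26 2032 + 31 days = Aug 26 2032.
Next gap: 36 days. Aug 26 2032 + 36 days = Oct 1 2032.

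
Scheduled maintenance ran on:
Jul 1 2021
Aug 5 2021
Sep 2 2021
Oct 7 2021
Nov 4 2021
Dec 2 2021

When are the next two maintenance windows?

Jan 6 2022, Feb 3 2022

Gaps: 35, 28, 35, 28, 28 days — a mix of 28 and 35. Every date is a Thursday.
Each is the 1st Thursday of its month.
1st Thursday of January 2022: Jan 6 2022.
February 2022 — 1st Thursday is Feb 3 2022.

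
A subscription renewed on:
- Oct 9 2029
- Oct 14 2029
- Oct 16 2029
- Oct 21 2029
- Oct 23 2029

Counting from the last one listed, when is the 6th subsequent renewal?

Gaps: 5, 2, 5, 2 days — not constant, but cyclic with period 2.
The events fall on every Tuesday and Sunday.
The following Sunday is Oct 28 2029.
The following Tuesday is Oct 30 2029.
Next Sunday: Nov 4 2029.
The following Tuesday is Nov 6 2029.
Next Sunday: Nov 11 2029.
Next Tuesday: Nov 13 2029.

Nov 13 2029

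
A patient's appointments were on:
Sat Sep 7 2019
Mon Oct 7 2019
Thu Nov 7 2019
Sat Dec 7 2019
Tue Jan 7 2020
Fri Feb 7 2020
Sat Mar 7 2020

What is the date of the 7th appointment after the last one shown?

Gaps: 30, 31, 30, 31, 31, 29 days — not constant. Every event is on the 7th of the month.
Pattern: the 7th of each month.
April 2020: Tue Apr 7 2020.
May 2020: Thu May 7 2020.
Next: June 2020 → Sun Jun 7 2020.
July 2020: Tue Jul 7 2020.
Next: August 2020 → Fri Aug 7 2020.
Next: September 2020 → Mon Sep 7 2020.
October 2020: Wed Oct 7 2020.

Wed Oct 7 2020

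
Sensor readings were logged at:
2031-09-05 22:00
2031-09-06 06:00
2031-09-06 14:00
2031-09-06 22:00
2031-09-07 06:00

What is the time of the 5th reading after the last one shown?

2031-09-08 22:00

The interval is a steady 8 hours (8, 8, 8, 8).
2031-09-07 06:00 + 8 h = 2031-09-07 14:00.
2031-09-07 14:00 + 8 h = 2031-09-07 22:00.
2031-09-07 22:00 + 8 h = 2031-09-08 06:00.
2031-09-08 06:00 + 8 h = 2031-09-08 14:00.
2031-09-08 14:00 + 8 h = 2031-09-08 22:00.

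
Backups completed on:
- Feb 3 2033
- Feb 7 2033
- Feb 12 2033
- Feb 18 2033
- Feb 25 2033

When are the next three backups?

Intervals are 4, 5, 6, 7 days — an arithmetic progression with common difference 1.
Next gap: 8 days. Feb 25 2033 + 8 days = Mar 5 2033.
Next gap: 9 days. Mar 5 2033 + 9 days = Mar 14 2033.
Next gap: 10 days. Mar 14 2033 + 10 days = Mar 24 2033.

Mar 5 2033, Mar 14 2033, Mar 24 2033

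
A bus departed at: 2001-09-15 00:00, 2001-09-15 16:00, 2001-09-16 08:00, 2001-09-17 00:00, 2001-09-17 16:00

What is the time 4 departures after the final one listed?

The interval is a steady 16 hours (16, 16, 16, 16).
2001-09-17 16:00 + 16 h = 2001-09-18 08:00.
2001-09-18 08:00 + 16 h = 2001-09-19 00:00.
2001-09-19 00:00 + 16 h = 2001-09-19 16:00.
2001-09-19 16:00 + 16 h = 2001-09-20 08:00.

2001-09-20 08:00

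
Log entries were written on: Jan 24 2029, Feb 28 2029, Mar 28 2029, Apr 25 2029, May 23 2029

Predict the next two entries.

Gaps: 35, 28, 28, 28 days — a mix of 28 and 35. Every date is a Wednesday.
Each is the 4th Wednesday of its month.
4th Wednesday of June 2029: Jun 27 2029.
4th Wednesday of July 2029: Jul 25 2029.

Jun 27 2029, Jul 25 2029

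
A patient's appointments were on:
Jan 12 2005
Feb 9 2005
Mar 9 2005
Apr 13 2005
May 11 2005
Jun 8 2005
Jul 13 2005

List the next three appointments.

All dates are Wednesdays, 28, 28, 35, 28, 28, 35 days apart.
Specifically, the 2nd Wednesday of each month.
2nd Wednesday of August 2005: Aug 10 2005.
September 2005 — 2nd Wednesday is Sep 14 2005.
October 2005 — 2nd Wednesday is Oct 12 2005.

Aug 10 2005, Sep 14 2005, Oct 12 2005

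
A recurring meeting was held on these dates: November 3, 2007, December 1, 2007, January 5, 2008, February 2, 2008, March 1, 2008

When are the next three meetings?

April 5, 2008; May 3, 2008; June 7, 2008

Gaps: 28, 35, 28, 28 days — a mix of 28 and 35. Every date is a Saturday.
Each is the 1st Saturday of its month.
April 2008 — 1st Saturday is April 5, 2008.
May 2008 — 1st Saturday is May 3, 2008.
1st Saturday of June 2008: June 7, 2008.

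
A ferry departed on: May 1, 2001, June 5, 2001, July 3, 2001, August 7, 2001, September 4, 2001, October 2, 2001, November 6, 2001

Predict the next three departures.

December 4, 2001; January 1, 2002; February 5, 2002

These are Tuesdays at 28- or 35-day spacing (35, 28, 35, 28, 28, 35).
The pattern: 1st Tuesday of the month.
December 2001 — 1st Tuesday is December 4, 2001.
1st Tuesday of January 2002: January 1, 2002.
1st Tuesday of February 2002: February 5, 2002.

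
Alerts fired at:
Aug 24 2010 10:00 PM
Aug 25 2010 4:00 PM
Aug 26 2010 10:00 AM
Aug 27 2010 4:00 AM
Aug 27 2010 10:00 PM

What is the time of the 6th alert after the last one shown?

Sep 1 2010 10:00 AM

Spacing: 18, 18, 18, 18 h — constant 18 h.
Aug 27 2010 10:00 PM + 18 h = Aug 28 2010 4:00 PM.
Aug 28 2010 4:00 PM + 18 h = Aug 29 2010 10:00 AM.
Aug 29 2010 10:00 AM + 18 h = Aug 30 2010 4:00 AM.
Aug 30 2010 4:00 AM + 18 h = Aug 30 2010 10:00 PM.
Aug 30 2010 10:00 PM + 18 h = Aug 31 2010 4:00 PM.
Aug 31 2010 4:00 PM + 18 h = Sep 1 2010 10:00 AM.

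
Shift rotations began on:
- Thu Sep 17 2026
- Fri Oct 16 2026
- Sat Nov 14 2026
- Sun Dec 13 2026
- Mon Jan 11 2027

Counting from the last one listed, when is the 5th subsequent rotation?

Every event comes 29 days after the last (29, 29, 29, 29).
Mon Jan 11 2027 + 29 days = Tue Feb 9 2027.
Tue Feb 9 2027 + 29 days = Wed Mar 10 2027.
Wed Mar 10 2027 + 29 days = Thu Apr 8 2027.
Thu Apr 8 2027 + 29 days = Fri May 7 2027.
Fri May 7 2027 + 29 days = Sat Jun 5 2027.

Sat Jun 5 2027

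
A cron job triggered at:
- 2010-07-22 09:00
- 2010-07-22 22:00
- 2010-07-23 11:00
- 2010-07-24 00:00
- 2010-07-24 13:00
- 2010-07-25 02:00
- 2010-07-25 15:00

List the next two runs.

2010-07-26 04:00, 2010-07-26 17:00

The interval is a steady 13 hours (13, 13, 13, 13, 13, 13).
2010-07-25 15:00 + 13 h = 2010-07-26 04:00.
2010-07-26 04:00 + 13 h = 2010-07-26 17:00.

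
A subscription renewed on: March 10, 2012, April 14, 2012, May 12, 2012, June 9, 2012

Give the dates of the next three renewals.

July 14, 2012; August 11, 2012; September 8, 2012

All dates are Saturdays, 35, 28, 28 days apart.
Specifically, the 2nd Saturday of each month.
July 2012 — 2nd Saturday is July 14, 2012.
August 2012 — 2nd Saturday is August 11, 2012.
2nd Saturday of September 2012: September 8, 2012.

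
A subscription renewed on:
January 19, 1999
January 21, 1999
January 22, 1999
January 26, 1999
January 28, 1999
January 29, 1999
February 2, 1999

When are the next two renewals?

The gap pattern 2, 1, 4, 2, 1, 4 repeats every 3 events.
These are the Tuesdays, Thursdays and Fridays of each week.
The following Thursday is February 4, 1999.
Next Friday: February 5, 1999.

February 4, 1999; February 5, 1999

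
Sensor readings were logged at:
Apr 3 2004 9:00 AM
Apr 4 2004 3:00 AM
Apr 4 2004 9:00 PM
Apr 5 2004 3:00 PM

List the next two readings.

Apr 6 2004 9:00 AM, Apr 7 2004 3:00 AM

Gaps: 18, 18, 18 hours — each event is 18 hours after the previous one.
Apr 5 2004 3:00 PM + 18 h = Apr 6 2004 9:00 AM.
Apr 6 2004 9:00 AM + 18 h = Apr 7 2004 3:00 AM.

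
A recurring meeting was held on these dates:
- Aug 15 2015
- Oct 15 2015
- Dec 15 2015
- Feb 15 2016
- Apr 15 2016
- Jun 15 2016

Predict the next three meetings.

Gaps: 61, 61, 62, 60, 61 days — not constant. Every event is on the 15th of the month.
Pattern: the 15th of every 2 months.
Next: August 2016 → Aug 15 2016.
October 2016: Oct 15 2016.
December 2016: Dec 15 2016.

Aug 15 2016, Oct 15 2016, Dec 15 2016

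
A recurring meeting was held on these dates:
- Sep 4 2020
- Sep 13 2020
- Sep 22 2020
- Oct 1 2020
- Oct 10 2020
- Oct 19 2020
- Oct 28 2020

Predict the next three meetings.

Nov 6 2020, Nov 15 2020, Nov 24 2020

The spacing is 9, 9, 9, 9, 9, 9 days — always 9 days.
Oct 28 2020 + 9 days = Nov 6 2020.
Nov 6 2020 + 9 days = Nov 15 2020.
Nov 15 2020 + 9 days = Nov 24 2020.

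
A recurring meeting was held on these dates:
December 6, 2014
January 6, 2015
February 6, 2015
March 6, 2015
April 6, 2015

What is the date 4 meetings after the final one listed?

The day-of-month is always 6 (31, 31, 28, 31 days between events).
So this recurs on the 6th of each month.
Next: May 2015 → May 6, 2015.
June 2015: June 6, 2015.
July 2015: July 6, 2015.
August 2015: August 6, 2015.

August 6, 2015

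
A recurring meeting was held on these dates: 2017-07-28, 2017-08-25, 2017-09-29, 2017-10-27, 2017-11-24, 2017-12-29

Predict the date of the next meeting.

2018-01-26

These are Fridays with 28, 35, 28, 28, 35-day gaps.
Each is the final Friday of its month — 2017-09-29 is past the 28th, so '4th Friday' doesn't fit.
January 2018 ends with Friday 2018-01-26.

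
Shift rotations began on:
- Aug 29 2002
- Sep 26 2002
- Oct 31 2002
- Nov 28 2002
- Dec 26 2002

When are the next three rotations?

Every date is a Thursday; gaps 28, 35, 28, 28 days.
Each is the last Thursday of its month (at least one falls on the 29th or later, ruling out '4th Thursday').
Last Thursday of January 2003: Jan 30 2003.
February 2003 ends with Thursday Feb 27 2003.
March 2003 ends with Thursday Mar 27 2003.

Jan 30 2003, Feb 27 2003, Mar 27 2003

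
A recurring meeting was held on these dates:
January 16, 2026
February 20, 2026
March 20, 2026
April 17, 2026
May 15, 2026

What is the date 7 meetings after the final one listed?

These are Fridays at 28- or 35-day spacing (35, 28, 28, 28).
The pattern: 3rd Friday of the month.
3rd Friday of June 2026: June 19, 2026.
3rd Friday of July 2026: July 17, 2026.
3rd Friday of August 2026: August 21, 2026.
September 2026 — 3rd Friday is September 18, 2026.
3rd Friday of October 2026: October 16, 2026.
3rd Friday of November 2026: November 20, 2026.
3rd Friday of December 2026: December 18, 2026.

December 18, 2026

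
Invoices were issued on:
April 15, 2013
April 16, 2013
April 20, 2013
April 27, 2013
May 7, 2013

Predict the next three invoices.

May 20, 2013; June 5, 2013; June 24, 2013

Gaps: 1, 4, 7, 10 days — each gap is 3 larger than the previous one.
Next gap: 13 days. May 7, 2013 + 13 days = May 20, 2013.
Next gap: 16 days. May 20, 2013 + 16 days = June 5, 2013.
Next gap: 19 days. June 5, 2013 + 19 days = June 24, 2013.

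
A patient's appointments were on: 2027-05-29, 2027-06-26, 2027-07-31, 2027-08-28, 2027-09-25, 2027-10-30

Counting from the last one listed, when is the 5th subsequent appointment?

2028-03-25

All Saturdays; the gaps (28, 35, 28, 28, 35) vary with month length.
This is the last Saturday of each month.
Last Saturday of November 2027: 2027-11-27.
December 2027 ends with Saturday 2027-12-25.
January 2028 ends with Saturday 2028-01-29.
February 2028 ends with Saturday 2028-02-26.
March 2028 ends with Saturday 2028-03-25.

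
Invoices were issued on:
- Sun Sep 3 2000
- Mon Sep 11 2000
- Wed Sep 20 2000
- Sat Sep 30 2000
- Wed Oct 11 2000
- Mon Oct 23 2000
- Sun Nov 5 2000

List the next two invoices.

The spacing grows by 1 each time: 8, 9, 10, 11, 12, 13 days.
Next gap: 14 days. Sun Nov 5 2000 + 14 days = Sun Nov 19 2000.
Next gap: 15 days. Sun Nov 19 2000 + 15 days = Mon Dec 4 2000.

Sun Nov 19 2000, Mon Dec 4 2000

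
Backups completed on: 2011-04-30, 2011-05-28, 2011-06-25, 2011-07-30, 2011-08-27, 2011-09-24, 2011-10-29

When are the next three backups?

Every date is a Saturday; gaps 28, 28, 35, 28, 28, 35 days.
Each is the last Saturday of its month (at least one falls on the 29th or later, ruling out '4th Saturday').
Last Saturday of November 2011: 2011-11-26.
December 2011 ends with Saturday 2011-12-31.
Last Saturday of January 2012: 2012-01-28.

2011-11-26, 2011-12-31, 2012-01-28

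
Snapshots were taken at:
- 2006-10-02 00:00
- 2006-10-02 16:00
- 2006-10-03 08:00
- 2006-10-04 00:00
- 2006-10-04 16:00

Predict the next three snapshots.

2006-10-05 08:00, 2006-10-06 00:00, 2006-10-06 16:00

Spacing: 16, 16, 16, 16 h — constant 16 h.
2006-10-04 16:00 + 16 h = 2006-10-05 08:00.
2006-10-05 08:00 + 16 h = 2006-10-06 00:00.
2006-10-06 00:00 + 16 h = 2006-10-06 16:00.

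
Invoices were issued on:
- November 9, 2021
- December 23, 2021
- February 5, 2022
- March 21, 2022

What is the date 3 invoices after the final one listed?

The spacing is 44, 44, 44 days — always 44 days.
March 21, 2022 + 44 days = May 4, 2022.
May 4, 2022 + 44 days = June 17, 2022.
June 17, 2022 + 44 days = July 31, 2022.

July 31, 2022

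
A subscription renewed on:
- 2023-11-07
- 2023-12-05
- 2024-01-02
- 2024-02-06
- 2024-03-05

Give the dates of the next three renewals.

2024-04-02, 2024-05-07, 2024-06-04

These are Tuesdays at 28- or 35-day spacing (28, 28, 35, 28).
The pattern: 1st Tuesday of the month.
April 2024 — 1st Tuesday is 2024-04-02.
May 2024 — 1st Tuesday is 2024-05-07.
1st Tuesday of June 2024: 2024-06-04.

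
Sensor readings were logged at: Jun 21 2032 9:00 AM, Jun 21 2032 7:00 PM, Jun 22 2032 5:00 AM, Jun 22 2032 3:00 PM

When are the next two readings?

Jun 23 2032 1:00 AM, Jun 23 2032 11:00 AM

Spacing: 10, 10, 10 h — constant 10 h.
Jun 22 2032 3:00 PM + 10 h = Jun 23 2032 1:00 AM.
Jun 23 2032 1:00 AM + 10 h = Jun 23 2032 11:00 AM.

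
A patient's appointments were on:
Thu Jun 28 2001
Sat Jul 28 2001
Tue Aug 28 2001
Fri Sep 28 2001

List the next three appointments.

The day-of-month is always 28 (30, 31, 31 days between events).
So this recurs on the 28th of each month.
Next: October 2001 → Sun Oct 28 2001.
November 2001: Wed Nov 28 2001.
Next: December 2001 → Fri Dec 28 2001.

Sun Oct 28 2001, Wed Nov 28 2001, Fri Dec 28 2001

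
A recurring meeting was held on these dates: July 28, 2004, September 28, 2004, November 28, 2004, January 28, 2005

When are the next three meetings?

March 28, 2005; May 28, 2005; July 28, 2005

The day-of-month is always 28 (62, 61, 61 days between events).
So this recurs on the 28th of every 2 months.
Next: March 2005 → March 28, 2005.
Next: May 2005 → May 28, 2005.
Next: July 2005 → July 28, 2005.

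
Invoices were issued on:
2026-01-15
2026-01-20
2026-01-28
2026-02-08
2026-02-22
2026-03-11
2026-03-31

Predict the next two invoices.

2026-04-23, 2026-05-19

The spacing grows by 3 each time: 5, 8, 11, 14, 17, 20 days.
Next gap: 23 days. 2026-03-31 + 23 days = 2026-04-23.
Next gap: 26 days. 2026-04-23 + 26 days = 2026-05-19.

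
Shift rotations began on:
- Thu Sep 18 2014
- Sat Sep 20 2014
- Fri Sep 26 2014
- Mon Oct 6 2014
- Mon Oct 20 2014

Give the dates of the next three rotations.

The spacing grows by 4 each time: 2, 6, 10, 14 days.
Next gap: 18 days. Mon Oct 20 2014 + 18 days = Fri Nov 7 2014.
Next gap: 22 days. Fri Nov 7 2014 + 22 days = Sat Nov 29 2014.
Next gap: 26 days. Sat Nov 29 2014 + 26 days = Thu Dec 25 2014.

Fri Nov 7 2014, Sat Nov 29 2014, Thu Dec 25 2014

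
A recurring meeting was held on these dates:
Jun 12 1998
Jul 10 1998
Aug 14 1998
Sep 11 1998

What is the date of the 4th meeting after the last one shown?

Gaps: 28, 35, 28 days — a mix of 28 and 35. Every date is a Friday.
Each is the 2nd Friday of its month.
2nd Friday of October 1998: Oct 9 1998.
2nd Friday of November 1998: Nov 13 1998.
December 1998 — 2nd Friday is Dec 11 1998.
January 1999 — 2nd Friday is Jan 8 1999.

Jan 8 1999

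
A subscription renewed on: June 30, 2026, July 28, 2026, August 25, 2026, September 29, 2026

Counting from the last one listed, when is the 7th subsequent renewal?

All Tuesdays; the gaps (28, 28, 35) vary with month length.
This is the last Tuesday of each month.
October 2026 ends with Tuesday October 27, 2026.
November 2026 ends with Tuesday November 24, 2026.
Last Tuesday of December 2026: December 29, 2026.
January 2027 ends with Tuesday January 26, 2027.
Last Tuesday of February 2027: February 23, 2027.
March 2027 ends with Tuesday March 30, 2027.
April 2027 ends with Tuesday April 27, 2027.

April 27, 2027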